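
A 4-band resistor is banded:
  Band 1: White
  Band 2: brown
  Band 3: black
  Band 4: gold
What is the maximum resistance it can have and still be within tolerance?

95.55 Ω

White → 9 (first significant figure)
Brown → 1 (second significant figure)
Black → ×1 multiplier
Gold → ±5% tolerance
91 × 1 = 91 Ω
Maximum = 91 × (1 + 5/100) = 95.55 Ω.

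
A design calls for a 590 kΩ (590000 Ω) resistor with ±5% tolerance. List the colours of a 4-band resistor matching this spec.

green, white, yellow, gold

590000 Ω = 59 × 10^4.
5 → green
9 → white
Multiplier 10^4 → yellow.
±5% tolerance → gold.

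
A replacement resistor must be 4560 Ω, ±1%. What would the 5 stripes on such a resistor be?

yellow, green, blue, brown, brown

4560 Ω = 456 × 10^1.
4 → yellow
5 → green
6 → blue
Multiplier 10^1 → brown.
±1% tolerance → brown.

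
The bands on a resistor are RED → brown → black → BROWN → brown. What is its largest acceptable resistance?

2121 Ω

Red → 2 (first significant figure)
Brown → 1 (second significant figure)
Black → 0 (third significant figure)
Brown → ×10 multiplier
Brown → ±1% tolerance
210 × 10 = 2100 Ω
Largest = 2100 × (1 + 1/100) = 2121 Ω.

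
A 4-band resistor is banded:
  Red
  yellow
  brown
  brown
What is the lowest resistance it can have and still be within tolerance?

Red → 2 (first significant figure)
Yellow → 4 (second significant figure)
Brown → ×10 multiplier
Brown → ±1% tolerance
24 × 10 = 240 Ω
Lowest = 240 × (1 − 1/100) = 237.6 Ω.

237.6 Ω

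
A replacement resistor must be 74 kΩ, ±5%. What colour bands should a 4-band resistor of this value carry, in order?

74000 Ω = 74 × 10^3.
7 → violet
4 → yellow
Multiplier 10^3 → orange.
±5% tolerance → gold.

violet, yellow, orange, gold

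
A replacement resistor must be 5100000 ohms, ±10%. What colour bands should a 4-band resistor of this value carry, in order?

5100000 Ω = 51 × 10^5.
5 → green
1 → brown
Multiplier 10^5 → green.
±10% tolerance → silver.

green, brown, green, silver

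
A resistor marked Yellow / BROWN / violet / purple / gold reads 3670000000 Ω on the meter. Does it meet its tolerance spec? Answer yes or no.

no

Yellow → 4 (first significant figure)
Brown → 1 (second significant figure)
Violet → 7 (third significant figure)
Violet → ×10^7 multiplier
Gold → ±5% tolerance
417 × 10000000 = 4170000000 Ω
Allowed range: 3961500000 Ω to 4378500000 Ω.
3670000000 Ω lies outside that range.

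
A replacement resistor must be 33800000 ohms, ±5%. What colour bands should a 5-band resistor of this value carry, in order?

33800000 Ω = 338 × 10^5.
3 → orange
3 → orange
8 → grey
Multiplier 10^5 → green.
±5% tolerance → gold.

orange, orange, grey, green, gold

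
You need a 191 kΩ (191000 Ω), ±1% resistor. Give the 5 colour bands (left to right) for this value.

brown, white, brown, orange, brown

191000 Ω = 191 × 10^3.
1 → brown
9 → white
1 → brown
Multiplier 10^3 → orange.
±1% tolerance → brown.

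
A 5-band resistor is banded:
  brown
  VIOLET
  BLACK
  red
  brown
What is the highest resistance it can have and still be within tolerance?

Brown → 1 (first significant figure)
Violet → 7 (second significant figure)
Black → 0 (third significant figure)
Red → ×10^2 multiplier
Brown → ±1% tolerance
170 × 100 = 17000 Ω
Highest = 17000 × (1 + 1/100) = 17170 Ω.

17170 Ω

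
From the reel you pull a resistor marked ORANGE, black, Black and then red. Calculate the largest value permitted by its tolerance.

Orange → 3 (first significant figure)
Black → 0 (second significant figure)
Black → ×1 multiplier
Red → ±2% tolerance
30 × 1 = 30 Ω
Largest = 30 × (1 + 2/100) = 30.6 Ω.

30.6 Ω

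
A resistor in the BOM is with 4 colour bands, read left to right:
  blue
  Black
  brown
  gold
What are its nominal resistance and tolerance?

600 Ω ±5%

Blue → 6 (first significant figure)
Black → 0 (second significant figure)
Brown → ×10 multiplier
Gold → ±5% tolerance
60 × 10 = 600 Ω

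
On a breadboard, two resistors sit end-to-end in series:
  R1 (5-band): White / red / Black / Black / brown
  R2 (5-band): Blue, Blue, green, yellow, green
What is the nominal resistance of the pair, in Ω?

6650920 Ω

R1: white, red, black → 920; black ×1 → 920 Ω.
R2: blue, blue, green → 665; yellow ×10^4 → 6650000 Ω.
Series: 920 + 6650000 = 6650920 Ω.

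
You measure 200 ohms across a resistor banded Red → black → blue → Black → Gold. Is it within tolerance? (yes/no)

yes

Red → 2 (first significant figure)
Black → 0 (second significant figure)
Blue → 6 (third significant figure)
Black → ×1 multiplier
Gold → ±5% tolerance
206 × 1 = 206 Ω
Allowed range: 195.7 Ω to 216.3 Ω.
200 ohms lies inside that range.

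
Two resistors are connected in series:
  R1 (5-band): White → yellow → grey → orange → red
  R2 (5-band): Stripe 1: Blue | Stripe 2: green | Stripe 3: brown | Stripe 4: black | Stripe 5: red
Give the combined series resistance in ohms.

R1: white, yellow, grey → 948; orange ×10^3 → 948000 Ω.
R2: blue, green, brown → 651; black ×1 → 651 Ω.
Series: 948000 + 651 = 948651 Ω.

948651 Ω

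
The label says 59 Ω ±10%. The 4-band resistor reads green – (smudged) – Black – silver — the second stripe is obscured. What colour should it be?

59 Ω = 59 × 10^0.
The second band gives digit 9 of the significand, and 9 is white.

white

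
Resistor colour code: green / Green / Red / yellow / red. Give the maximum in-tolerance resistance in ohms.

Green → 5 (first significant figure)
Green → 5 (second significant figure)
Red → 2 (third significant figure)
Yellow → ×10^4 multiplier
Red → ±2% tolerance
552 × 10000 = 5520000 Ω
Maximum = 5520000 × (1 + 2/100) = 5630400 Ω.

5630400 Ω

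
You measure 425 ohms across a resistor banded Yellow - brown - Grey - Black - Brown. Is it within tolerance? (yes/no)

no

Yellow → 4 (first significant figure)
Brown → 1 (second significant figure)
Grey → 8 (third significant figure)
Black → ×1 multiplier
Brown → ±1% tolerance
418 × 1 = 418 Ω
Allowed range: 413.82 Ω to 422.18 Ω.
425 ohms lies outside that range.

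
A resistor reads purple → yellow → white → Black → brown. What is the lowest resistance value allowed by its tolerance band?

Violet → 7 (first significant figure)
Yellow → 4 (second significant figure)
White → 9 (third significant figure)
Black → ×1 multiplier
Brown → ±1% tolerance
749 × 1 = 749 Ω
Lowest = 749 × (1 − 1/100) = 741.51 Ω.

741.51 Ω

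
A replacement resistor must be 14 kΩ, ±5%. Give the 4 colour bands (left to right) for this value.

brown, yellow, orange, gold

14000 Ω = 14 × 10^3.
1 → brown
4 → yellow
Multiplier 10^3 → orange.
±5% tolerance → gold.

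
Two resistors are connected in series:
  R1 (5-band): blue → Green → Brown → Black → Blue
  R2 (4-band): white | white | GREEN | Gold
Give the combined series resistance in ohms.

9900651 Ω

R1: blue, green, brown → 651; black ×1 → 651 Ω.
R2: white, white → 99; green ×10^5 → 9900000 Ω.
Series: 651 + 9900000 = 9900651 Ω.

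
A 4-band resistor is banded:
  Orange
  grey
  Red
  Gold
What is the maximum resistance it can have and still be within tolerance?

3990 Ω

Orange → 3 (first significant figure)
Grey → 8 (second significant figure)
Red → ×10^2 multiplier
Gold → ±5% tolerance
38 × 100 = 3800 Ω
Maximum = 3800 × (1 + 5/100) = 3990 Ω.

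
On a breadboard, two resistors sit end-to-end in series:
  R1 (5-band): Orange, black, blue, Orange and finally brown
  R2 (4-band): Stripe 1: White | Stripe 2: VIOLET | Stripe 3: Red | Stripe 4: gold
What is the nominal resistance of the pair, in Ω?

315700 Ω

R1: orange, black, blue → 306; orange ×10^3 → 306000 Ω.
R2: white, violet → 97; red ×10^2 → 9700 Ω.
Series: 306000 + 9700 = 315700 Ω.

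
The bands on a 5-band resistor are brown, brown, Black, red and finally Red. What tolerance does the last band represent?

±2%

The last band, red, is the tolerance band.
Red corresponds to ±2%.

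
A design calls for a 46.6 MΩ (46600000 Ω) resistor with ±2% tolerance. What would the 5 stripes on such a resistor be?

yellow, blue, blue, green, red

46600000 Ω = 466 × 10^5.
4 → yellow
6 → blue
6 → blue
Multiplier 10^5 → green.
±2% tolerance → red.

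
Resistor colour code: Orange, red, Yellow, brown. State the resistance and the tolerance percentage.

Orange → 3 (first significant figure)
Red → 2 (second significant figure)
Yellow → ×10^4 multiplier
Brown → ±1% tolerance
32 × 10000 = 320000 Ω

320000 Ω ±1%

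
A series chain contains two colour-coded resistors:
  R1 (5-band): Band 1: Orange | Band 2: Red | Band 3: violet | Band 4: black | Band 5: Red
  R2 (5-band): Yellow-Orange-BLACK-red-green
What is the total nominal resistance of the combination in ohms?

43327 Ω

R1: orange, red, violet → 327; black ×1 → 327 Ω.
R2: yellow, orange, black → 430; red ×10^2 → 43000 Ω.
Series: 327 + 43000 = 43327 Ω.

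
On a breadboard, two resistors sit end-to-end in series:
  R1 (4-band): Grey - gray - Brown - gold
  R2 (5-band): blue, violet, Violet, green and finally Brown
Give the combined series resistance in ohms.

R1: grey, grey → 88; brown ×10 → 880 Ω.
R2: blue, violet, violet → 677; green ×10^5 → 67700000 Ω.
Series: 880 + 67700000 = 67700880 Ω.

67700880 Ω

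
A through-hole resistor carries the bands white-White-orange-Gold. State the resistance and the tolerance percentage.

99000 Ω ±5%

White → 9 (first significant figure)
White → 9 (second significant figure)
Orange → ×10^3 multiplier
Gold → ±5% tolerance
99 × 1000 = 99000 Ω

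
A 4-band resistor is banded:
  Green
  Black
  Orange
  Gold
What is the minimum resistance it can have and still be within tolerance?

47500 Ω

Green → 5 (first significant figure)
Black → 0 (second significant figure)
Orange → ×10^3 multiplier
Gold → ±5% tolerance
50 × 1000 = 50000 Ω
Minimum = 50000 × (1 − 5/100) = 47500 Ω.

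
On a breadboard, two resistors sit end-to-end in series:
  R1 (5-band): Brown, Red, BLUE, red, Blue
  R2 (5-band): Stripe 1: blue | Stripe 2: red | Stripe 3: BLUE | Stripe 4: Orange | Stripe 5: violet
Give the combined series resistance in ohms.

638600 Ω

R1: brown, red, blue → 126; red ×10^2 → 12600 Ω.
R2: blue, red, blue → 626; orange ×10^3 → 626000 Ω.
Series: 12600 + 626000 = 638600 Ω.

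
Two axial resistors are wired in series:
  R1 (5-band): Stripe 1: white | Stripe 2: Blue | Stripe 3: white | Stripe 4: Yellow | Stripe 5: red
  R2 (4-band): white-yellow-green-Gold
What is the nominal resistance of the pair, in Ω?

R1: white, blue, white → 969; yellow ×10^4 → 9690000 Ω.
R2: white, yellow → 94; green ×10^5 → 9400000 Ω.
Series: 9690000 + 9400000 = 19090000 Ω.

19090000 Ω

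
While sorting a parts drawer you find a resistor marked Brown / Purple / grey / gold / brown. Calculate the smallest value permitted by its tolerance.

Brown → 1 (first significant figure)
Violet → 7 (second significant figure)
Grey → 8 (third significant figure)
Gold → ×0.1 multiplier
Brown → ±1% tolerance
178 × 0.1 = 17.8 Ω
Smallest = 17.8 × (1 − 1/100) = 17.622 Ω.

17.622 Ω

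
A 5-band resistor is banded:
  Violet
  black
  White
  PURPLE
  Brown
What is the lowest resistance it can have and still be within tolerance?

7019100000 Ω

Violet → 7 (first significant figure)
Black → 0 (second significant figure)
White → 9 (third significant figure)
Violet → ×10^7 multiplier
Brown → ±1% tolerance
709 × 10000000 = 7090000000 Ω
Lowest = 7090000000 × (1 − 1/100) = 7019100000 Ω.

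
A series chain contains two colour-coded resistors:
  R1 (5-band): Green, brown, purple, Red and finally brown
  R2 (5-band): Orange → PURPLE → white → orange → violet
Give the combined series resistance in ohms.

R1: green, brown, violet → 517; red ×10^2 → 51700 Ω.
R2: orange, violet, white → 379; orange ×10^3 → 379000 Ω.
Series: 51700 + 379000 = 430700 Ω.

430700 Ω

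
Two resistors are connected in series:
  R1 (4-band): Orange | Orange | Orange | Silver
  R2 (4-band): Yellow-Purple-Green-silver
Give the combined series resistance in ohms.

R1: orange, orange → 33; orange ×10^3 → 33000 Ω.
R2: yellow, violet → 47; green ×10^5 → 4700000 Ω.
Series: 33000 + 4700000 = 4733000 Ω.

4733000 Ω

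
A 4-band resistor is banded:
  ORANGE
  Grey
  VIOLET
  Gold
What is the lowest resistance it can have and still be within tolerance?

361000000 Ω

Orange → 3 (first significant figure)
Grey → 8 (second significant figure)
Violet → ×10^7 multiplier
Gold → ±5% tolerance
38 × 10000000 = 380000000 Ω
Lowest = 380000000 × (1 − 5/100) = 361000000 Ω.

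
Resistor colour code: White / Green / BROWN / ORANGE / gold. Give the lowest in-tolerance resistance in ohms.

903450 Ω

White → 9 (first significant figure)
Green → 5 (second significant figure)
Brown → 1 (third significant figure)
Orange → ×10^3 multiplier
Gold → ±5% tolerance
951 × 1000 = 951000 Ω
Lowest = 951000 × (1 − 5/100) = 903450 Ω.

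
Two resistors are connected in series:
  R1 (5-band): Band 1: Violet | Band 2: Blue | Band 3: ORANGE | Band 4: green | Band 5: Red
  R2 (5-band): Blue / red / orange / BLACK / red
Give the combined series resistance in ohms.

76300623 Ω

R1: violet, blue, orange → 763; green ×10^5 → 76300000 Ω.
R2: blue, red, orange → 623; black ×1 → 623 Ω.
Series: 76300000 + 623 = 76300623 Ω.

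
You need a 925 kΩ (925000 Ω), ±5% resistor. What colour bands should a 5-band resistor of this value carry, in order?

white, red, green, orange, gold

925000 Ω = 925 × 10^3.
9 → white
2 → red
5 → green
Multiplier 10^3 → orange.
±5% tolerance → gold.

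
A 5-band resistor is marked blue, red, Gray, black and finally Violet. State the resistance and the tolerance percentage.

628 Ω ±0.1%

Blue → 6 (first significant figure)
Red → 2 (second significant figure)
Grey → 8 (third significant figure)
Black → ×1 multiplier
Violet → ±0.1% tolerance
628 × 1 = 628 Ω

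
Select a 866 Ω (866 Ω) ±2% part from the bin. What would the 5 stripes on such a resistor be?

866 Ω = 866 × 10^0.
8 → grey
6 → blue
6 → blue
Multiplier 10^0 → black.
±2% tolerance → red.

grey, blue, blue, black, red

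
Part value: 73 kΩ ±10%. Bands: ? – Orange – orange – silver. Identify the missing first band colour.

73000 Ω = 73 × 10^3.
The first band gives digit 7 of the significand, and 7 is violet.

violet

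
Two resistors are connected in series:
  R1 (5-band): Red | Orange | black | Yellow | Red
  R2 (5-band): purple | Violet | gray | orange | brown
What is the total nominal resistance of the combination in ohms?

3078000 Ω

R1: red, orange, black → 230; yellow ×10^4 → 2300000 Ω.
R2: violet, violet, grey → 778; orange ×10^3 → 778000 Ω.
Series: 2300000 + 778000 = 3078000 Ω.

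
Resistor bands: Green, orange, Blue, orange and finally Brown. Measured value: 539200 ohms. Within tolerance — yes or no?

yes

Green → 5 (first significant figure)
Orange → 3 (second significant figure)
Blue → 6 (third significant figure)
Orange → ×10^3 multiplier
Brown → ±1% tolerance
536 × 1000 = 536000 Ω
Allowed range: 530640 Ω to 541360 Ω.
539200 ohms lies inside that range.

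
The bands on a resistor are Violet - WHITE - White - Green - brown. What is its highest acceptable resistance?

Violet → 7 (first significant figure)
White → 9 (second significant figure)
White → 9 (third significant figure)
Green → ×10^5 multiplier
Brown → ±1% tolerance
799 × 100000 = 79900000 Ω
Highest = 79900000 × (1 + 1/100) = 80699000 Ω.

80699000 Ω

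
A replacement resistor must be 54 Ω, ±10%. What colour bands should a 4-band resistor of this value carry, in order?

green, yellow, black, silver

54 Ω = 54 × 10^0.
5 → green
4 → yellow
Multiplier 10^0 → black.
±10% tolerance → silver.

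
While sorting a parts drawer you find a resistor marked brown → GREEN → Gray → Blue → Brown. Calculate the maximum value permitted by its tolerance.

159580000 Ω

Brown → 1 (first significant figure)
Green → 5 (second significant figure)
Grey → 8 (third significant figure)
Blue → ×10^6 multiplier
Brown → ±1% tolerance
158 × 1000000 = 158000000 Ω
Maximum = 158000000 × (1 + 1/100) = 159580000 Ω.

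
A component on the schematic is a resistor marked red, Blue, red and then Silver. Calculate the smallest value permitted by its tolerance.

Red → 2 (first significant figure)
Blue → 6 (second significant figure)
Red → ×10^2 multiplier
Silver → ±10% tolerance
26 × 100 = 2600 Ω
Smallest = 2600 × (1 − 10/100) = 2340 Ω.

2340 Ω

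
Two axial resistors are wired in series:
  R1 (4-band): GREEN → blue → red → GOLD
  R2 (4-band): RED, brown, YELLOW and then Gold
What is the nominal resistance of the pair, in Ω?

R1: green, blue → 56; red ×10^2 → 5600 Ω.
R2: red, brown → 21; yellow ×10^4 → 210000 Ω.
Series: 5600 + 210000 = 215600 Ω.

215600 Ω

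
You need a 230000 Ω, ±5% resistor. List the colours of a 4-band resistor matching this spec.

red, orange, yellow, gold

230000 Ω = 23 × 10^4.
2 → red
3 → orange
Multiplier 10^4 → yellow.
±5% tolerance → gold.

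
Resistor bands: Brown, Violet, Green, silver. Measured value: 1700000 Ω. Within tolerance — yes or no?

yes

Brown → 1 (first significant figure)
Violet → 7 (second significant figure)
Green → ×10^5 multiplier
Silver → ±10% tolerance
17 × 100000 = 1700000 Ω
Allowed range: 1530000 Ω to 1870000 Ω.
1700000 Ω lies inside that range.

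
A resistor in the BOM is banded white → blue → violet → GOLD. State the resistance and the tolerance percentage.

White → 9 (first significant figure)
Blue → 6 (second significant figure)
Violet → ×10^7 multiplier
Gold → ±5% tolerance
96 × 10000000 = 960000000 Ω

960000000 Ω ±5%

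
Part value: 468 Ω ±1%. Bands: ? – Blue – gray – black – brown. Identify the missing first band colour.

yellow

468 Ω = 468 × 10^0.
The first band gives digit 4 of the significand, and 4 is yellow.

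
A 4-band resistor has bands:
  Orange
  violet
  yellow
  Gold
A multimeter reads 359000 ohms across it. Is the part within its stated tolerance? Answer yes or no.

Orange → 3 (first significant figure)
Violet → 7 (second significant figure)
Yellow → ×10^4 multiplier
Gold → ±5% tolerance
37 × 10000 = 370000 Ω
Allowed range: 351500 Ω to 388500 Ω.
359000 ohms lies inside that range.

yes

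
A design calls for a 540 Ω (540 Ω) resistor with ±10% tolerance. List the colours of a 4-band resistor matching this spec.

540 Ω = 54 × 10^1.
5 → green
4 → yellow
Multiplier 10^1 → brown.
±10% tolerance → silver.

green, yellow, brown, silver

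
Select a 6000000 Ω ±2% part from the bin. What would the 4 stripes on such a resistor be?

6000000 Ω = 60 × 10^5.
6 → blue
0 → black
Multiplier 10^5 → green.
±2% tolerance → red.

blue, black, green, red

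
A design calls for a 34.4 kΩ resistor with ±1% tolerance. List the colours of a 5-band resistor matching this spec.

orange, yellow, yellow, red, brown

34400 Ω = 344 × 10^2.
3 → orange
4 → yellow
4 → yellow
Multiplier 10^2 → red.
±1% tolerance → brown.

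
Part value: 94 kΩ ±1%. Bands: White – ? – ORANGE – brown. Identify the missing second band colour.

94000 Ω = 94 × 10^3.
The second band gives digit 4 of the significand, and 4 is yellow.

yellow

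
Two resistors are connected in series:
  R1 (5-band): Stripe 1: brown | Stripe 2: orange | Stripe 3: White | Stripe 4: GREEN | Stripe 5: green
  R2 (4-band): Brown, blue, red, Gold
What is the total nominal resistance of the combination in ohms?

13901600 Ω

R1: brown, orange, white → 139; green ×10^5 → 13900000 Ω.
R2: brown, blue → 16; red ×10^2 → 1600 Ω.
Series: 13900000 + 1600 = 13901600 Ω.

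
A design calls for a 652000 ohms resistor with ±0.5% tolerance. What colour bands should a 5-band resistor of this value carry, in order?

blue, green, red, orange, green

652000 Ω = 652 × 10^3.
6 → blue
5 → green
2 → red
Multiplier 10^3 → orange.
±0.5% tolerance → green.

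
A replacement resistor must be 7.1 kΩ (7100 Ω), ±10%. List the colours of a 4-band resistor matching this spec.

7100 Ω = 71 × 10^2.
7 → violet
1 → brown
Multiplier 10^2 → red.
±10% tolerance → silver.

violet, brown, red, silver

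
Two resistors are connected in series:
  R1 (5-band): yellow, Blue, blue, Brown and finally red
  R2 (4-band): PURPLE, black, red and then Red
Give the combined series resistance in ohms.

R1: yellow, blue, blue → 466; brown ×10 → 4660 Ω.
R2: violet, black → 70; red ×10^2 → 7000 Ω.
Series: 4660 + 7000 = 11660 Ω.

11660 Ω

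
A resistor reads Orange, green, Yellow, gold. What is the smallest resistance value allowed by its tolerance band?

Orange → 3 (first significant figure)
Green → 5 (second significant figure)
Yellow → ×10^4 multiplier
Gold → ±5% tolerance
35 × 10000 = 350000 Ω
Smallest = 350000 × (1 − 5/100) = 332500 Ω.

332500 Ω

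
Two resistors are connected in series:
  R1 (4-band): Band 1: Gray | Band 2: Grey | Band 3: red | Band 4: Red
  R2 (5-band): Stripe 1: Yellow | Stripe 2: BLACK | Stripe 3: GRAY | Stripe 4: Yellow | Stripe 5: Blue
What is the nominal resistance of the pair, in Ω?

R1: grey, grey → 88; red ×10^2 → 8800 Ω.
R2: yellow, black, grey → 408; yellow ×10^4 → 4080000 Ω.
Series: 8800 + 4080000 = 4088800 Ω.

4088800 Ω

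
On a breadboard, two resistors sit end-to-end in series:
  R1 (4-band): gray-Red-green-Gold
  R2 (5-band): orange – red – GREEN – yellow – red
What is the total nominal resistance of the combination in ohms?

R1: grey, red → 82; green ×10^5 → 8200000 Ω.
R2: orange, red, green → 325; yellow ×10^4 → 3250000 Ω.
Series: 8200000 + 3250000 = 11450000 Ω.

11450000 Ω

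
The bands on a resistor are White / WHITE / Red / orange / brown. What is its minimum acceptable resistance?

White → 9 (first significant figure)
White → 9 (second significant figure)
Red → 2 (third significant figure)
Orange → ×10^3 multiplier
Brown → ±1% tolerance
992 × 1000 = 992000 Ω
Minimum = 992000 × (1 − 1/100) = 982080 Ω.

982080 Ω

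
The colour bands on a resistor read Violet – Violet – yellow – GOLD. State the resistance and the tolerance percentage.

770000 Ω ±5%

Violet → 7 (first significant figure)
Violet → 7 (second significant figure)
Yellow → ×10^4 multiplier
Gold → ±5% tolerance
77 × 10000 = 770000 Ω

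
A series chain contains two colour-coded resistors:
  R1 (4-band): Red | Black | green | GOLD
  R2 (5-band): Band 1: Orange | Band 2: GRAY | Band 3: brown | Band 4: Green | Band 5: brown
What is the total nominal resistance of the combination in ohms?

40100000 Ω

R1: red, black → 20; green ×10^5 → 2000000 Ω.
R2: orange, grey, brown → 381; green ×10^5 → 38100000 Ω.
Series: 2000000 + 38100000 = 40100000 Ω.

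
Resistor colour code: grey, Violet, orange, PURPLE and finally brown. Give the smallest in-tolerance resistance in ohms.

Grey → 8 (first significant figure)
Violet → 7 (second significant figure)
Orange → 3 (third significant figure)
Violet → ×10^7 multiplier
Brown → ±1% tolerance
873 × 10000000 = 8730000000 Ω
Smallest = 8730000000 × (1 − 1/100) = 8642700000 Ω.

8642700000 Ω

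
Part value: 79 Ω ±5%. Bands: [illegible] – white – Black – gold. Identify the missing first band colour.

79 Ω = 79 × 10^0.
The first band gives digit 7 of the significand, and 7 is violet.

violet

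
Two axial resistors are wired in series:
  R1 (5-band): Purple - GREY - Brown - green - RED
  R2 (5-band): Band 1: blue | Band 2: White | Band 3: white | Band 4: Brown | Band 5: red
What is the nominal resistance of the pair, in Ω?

R1: violet, grey, brown → 781; green ×10^5 → 78100000 Ω.
R2: blue, white, white → 699; brown ×10 → 6990 Ω.
Series: 78100000 + 6990 = 78106990 Ω.

78106990 Ω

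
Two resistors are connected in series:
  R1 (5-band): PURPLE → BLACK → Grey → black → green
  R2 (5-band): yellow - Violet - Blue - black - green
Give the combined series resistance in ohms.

1184 Ω

R1: violet, black, grey → 708; black ×1 → 708 Ω.
R2: yellow, violet, blue → 476; black ×1 → 476 Ω.
Series: 708 + 476 = 1184 Ω.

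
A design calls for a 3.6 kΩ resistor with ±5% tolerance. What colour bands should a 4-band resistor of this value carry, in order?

3600 Ω = 36 × 10^2.
3 → orange
6 → blue
Multiplier 10^2 → red.
±5% tolerance → gold.

orange, blue, red, gold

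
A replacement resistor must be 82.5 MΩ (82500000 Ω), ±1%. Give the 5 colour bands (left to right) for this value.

grey, red, green, green, brown

82500000 Ω = 825 × 10^5.
8 → grey
2 → red
5 → green
Multiplier 10^5 → green.
±1% tolerance → brown.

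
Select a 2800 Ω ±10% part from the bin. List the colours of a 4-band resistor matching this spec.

red, grey, red, silver

2800 Ω = 28 × 10^2.
2 → red
8 → grey
Multiplier 10^2 → red.
±10% tolerance → silver.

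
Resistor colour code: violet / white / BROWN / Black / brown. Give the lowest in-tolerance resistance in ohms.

783.09 Ω

Violet → 7 (first significant figure)
White → 9 (second significant figure)
Brown → 1 (third significant figure)
Black → ×1 multiplier
Brown → ±1% tolerance
791 × 1 = 791 Ω
Lowest = 791 × (1 − 1/100) = 783.09 Ω.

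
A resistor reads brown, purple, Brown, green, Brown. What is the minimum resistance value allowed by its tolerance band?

16929000 Ω

Brown → 1 (first significant figure)
Violet → 7 (second significant figure)
Brown → 1 (third significant figure)
Green → ×10^5 multiplier
Brown → ±1% tolerance
171 × 100000 = 17100000 Ω
Minimum = 17100000 × (1 − 1/100) = 16929000 Ω.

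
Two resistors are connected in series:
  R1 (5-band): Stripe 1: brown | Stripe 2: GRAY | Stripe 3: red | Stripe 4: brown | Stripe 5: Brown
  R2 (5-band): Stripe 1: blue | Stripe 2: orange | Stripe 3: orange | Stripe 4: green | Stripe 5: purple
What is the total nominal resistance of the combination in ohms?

63301820 Ω

R1: brown, grey, red → 182; brown ×10 → 1820 Ω.
R2: blue, orange, orange → 633; green ×10^5 → 63300000 Ω.
Series: 1820 + 63300000 = 63301820 Ω.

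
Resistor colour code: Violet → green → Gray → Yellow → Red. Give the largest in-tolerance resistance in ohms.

7731600 Ω

Violet → 7 (first significant figure)
Green → 5 (second significant figure)
Grey → 8 (third significant figure)
Yellow → ×10^4 multiplier
Red → ±2% tolerance
758 × 10000 = 7580000 Ω
Largest = 7580000 × (1 + 2/100) = 7731600 Ω.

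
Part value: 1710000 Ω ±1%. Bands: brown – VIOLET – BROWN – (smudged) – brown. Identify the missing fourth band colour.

yellow

1710000 Ω = 171 × 10^4.
The fourth band is the multiplier, 10^4, which is yellow.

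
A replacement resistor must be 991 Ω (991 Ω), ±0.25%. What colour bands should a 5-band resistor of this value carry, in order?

991 Ω = 991 × 10^0.
9 → white
9 → white
1 → brown
Multiplier 10^0 → black.
±0.25% tolerance → blue.

white, white, brown, black, blue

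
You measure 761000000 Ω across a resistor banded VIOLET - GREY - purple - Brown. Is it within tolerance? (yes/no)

Violet → 7 (first significant figure)
Grey → 8 (second significant figure)
Violet → ×10^7 multiplier
Brown → ±1% tolerance
78 × 10000000 = 780000000 Ω
Allowed range: 772200000 Ω to 787800000 Ω.
761000000 Ω lies outside that range.

no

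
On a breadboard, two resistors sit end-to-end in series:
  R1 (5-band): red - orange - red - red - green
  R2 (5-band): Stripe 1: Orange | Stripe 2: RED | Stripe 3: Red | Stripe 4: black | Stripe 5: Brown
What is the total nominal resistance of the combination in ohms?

23522 Ω

R1: red, orange, red → 232; red ×10^2 → 23200 Ω.
R2: orange, red, red → 322; black ×1 → 322 Ω.
Series: 23200 + 322 = 23522 Ω.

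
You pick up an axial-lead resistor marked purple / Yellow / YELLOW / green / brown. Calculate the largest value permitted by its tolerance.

Violet → 7 (first significant figure)
Yellow → 4 (second significant figure)
Yellow → 4 (third significant figure)
Green → ×10^5 multiplier
Brown → ±1% tolerance
744 × 100000 = 74400000 Ω
Largest = 74400000 × (1 + 1/100) = 75144000 Ω.

75144000 Ω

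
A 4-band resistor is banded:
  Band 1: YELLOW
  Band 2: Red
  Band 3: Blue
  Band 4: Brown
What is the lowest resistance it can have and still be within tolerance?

Yellow → 4 (first significant figure)
Red → 2 (second significant figure)
Blue → ×10^6 multiplier
Brown → ±1% tolerance
42 × 1000000 = 42000000 Ω
Lowest = 42000000 × (1 − 1/100) = 41580000 Ω.

41580000 Ω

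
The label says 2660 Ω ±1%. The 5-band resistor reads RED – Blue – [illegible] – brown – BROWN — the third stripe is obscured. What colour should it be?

blue

2660 Ω = 266 × 10^1.
The third band gives digit 6 of the significand, and 6 is blue.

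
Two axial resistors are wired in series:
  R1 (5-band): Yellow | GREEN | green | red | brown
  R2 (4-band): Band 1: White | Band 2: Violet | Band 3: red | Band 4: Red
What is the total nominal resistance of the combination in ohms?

55200 Ω

R1: yellow, green, green → 455; red ×10^2 → 45500 Ω.
R2: white, violet → 97; red ×10^2 → 9700 Ω.
Series: 45500 + 9700 = 55200 Ω.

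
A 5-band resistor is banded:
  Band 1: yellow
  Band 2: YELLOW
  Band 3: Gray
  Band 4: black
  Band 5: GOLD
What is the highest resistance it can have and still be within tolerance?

470.4 Ω

Yellow → 4 (first significant figure)
Yellow → 4 (second significant figure)
Grey → 8 (third significant figure)
Black → ×1 multiplier
Gold → ±5% tolerance
448 × 1 = 448 Ω
Highest = 448 × (1 + 5/100) = 470.4 Ω.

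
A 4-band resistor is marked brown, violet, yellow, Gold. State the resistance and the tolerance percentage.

Brown → 1 (first significant figure)
Violet → 7 (second significant figure)
Yellow → ×10^4 multiplier
Gold → ±5% tolerance
17 × 10000 = 170000 Ω

170000 Ω ±5%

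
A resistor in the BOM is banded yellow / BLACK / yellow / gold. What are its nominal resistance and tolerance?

400000 Ω ±5%

Yellow → 4 (first significant figure)
Black → 0 (second significant figure)
Yellow → ×10^4 multiplier
Gold → ±5% tolerance
40 × 10000 = 400000 Ω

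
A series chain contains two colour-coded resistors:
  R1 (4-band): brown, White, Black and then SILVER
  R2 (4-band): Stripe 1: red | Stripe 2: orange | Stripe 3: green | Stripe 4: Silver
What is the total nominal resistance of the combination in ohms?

R1: brown, white → 19; black ×1 → 19 Ω.
R2: red, orange → 23; green ×10^5 → 2300000 Ω.
Series: 19 + 2300000 = 2300019 Ω.

2300019 Ω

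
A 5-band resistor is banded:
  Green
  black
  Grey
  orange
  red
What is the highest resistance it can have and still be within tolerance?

518160 Ω

Green → 5 (first significant figure)
Black → 0 (second significant figure)
Grey → 8 (third significant figure)
Orange → ×10^3 multiplier
Red → ±2% tolerance
508 × 1000 = 508000 Ω
Highest = 508000 × (1 + 2/100) = 518160 Ω.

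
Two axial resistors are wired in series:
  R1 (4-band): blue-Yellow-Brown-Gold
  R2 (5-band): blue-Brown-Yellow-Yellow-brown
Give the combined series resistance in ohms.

6140640 Ω

R1: blue, yellow → 64; brown ×10 → 640 Ω.
R2: blue, brown, yellow → 614; yellow ×10^4 → 6140000 Ω.
Series: 640 + 6140000 = 6140640 Ω.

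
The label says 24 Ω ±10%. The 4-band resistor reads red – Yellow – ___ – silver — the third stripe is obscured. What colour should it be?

24 Ω = 24 × 10^0.
The third band is the multiplier, 10^0, which is black.

black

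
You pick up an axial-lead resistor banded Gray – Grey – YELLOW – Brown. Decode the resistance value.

Grey → 8 (first significant figure)
Grey → 8 (second significant figure)
Yellow → ×10^4 multiplier
88 × 10000 = 880000 Ω

880000 Ω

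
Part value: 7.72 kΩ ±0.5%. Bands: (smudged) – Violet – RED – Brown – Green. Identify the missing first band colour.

violet

7720 Ω = 772 × 10^1.
The first band gives digit 7 of the significand, and 7 is violet.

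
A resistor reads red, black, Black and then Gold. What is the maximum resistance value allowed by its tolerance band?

Red → 2 (first significant figure)
Black → 0 (second significant figure)
Black → ×1 multiplier
Gold → ±5% tolerance
20 × 1 = 20 Ω
Maximum = 20 × (1 + 5/100) = 21 Ω.

21 Ω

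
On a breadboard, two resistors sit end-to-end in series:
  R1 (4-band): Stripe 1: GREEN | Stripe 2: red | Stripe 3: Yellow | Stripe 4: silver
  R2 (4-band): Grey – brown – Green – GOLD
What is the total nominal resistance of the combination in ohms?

R1: green, red → 52; yellow ×10^4 → 520000 Ω.
R2: grey, brown → 81; green ×10^5 → 8100000 Ω.
Series: 520000 + 8100000 = 8620000 Ω.

8620000 Ω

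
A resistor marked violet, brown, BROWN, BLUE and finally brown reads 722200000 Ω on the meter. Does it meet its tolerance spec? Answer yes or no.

Violet → 7 (first significant figure)
Brown → 1 (second significant figure)
Brown → 1 (third significant figure)
Blue → ×10^6 multiplier
Brown → ±1% tolerance
711 × 1000000 = 711000000 Ω
Allowed range: 703890000 Ω to 718110000 Ω.
722200000 Ω lies outside that range.

no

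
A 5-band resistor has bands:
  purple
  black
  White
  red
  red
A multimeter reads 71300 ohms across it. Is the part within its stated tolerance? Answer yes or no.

yes

Violet → 7 (first significant figure)
Black → 0 (second significant figure)
White → 9 (third significant figure)
Red → ×10^2 multiplier
Red → ±2% tolerance
709 × 100 = 70900 Ω
Allowed range: 69482 Ω to 72318 Ω.
71300 ohms lies inside that range.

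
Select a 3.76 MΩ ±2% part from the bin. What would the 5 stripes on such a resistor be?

orange, violet, blue, yellow, red

3760000 Ω = 376 × 10^4.
3 → orange
7 → violet
6 → blue
Multiplier 10^4 → yellow.
±2% tolerance → red.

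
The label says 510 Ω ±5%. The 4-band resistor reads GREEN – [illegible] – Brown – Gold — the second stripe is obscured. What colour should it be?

brown

510 Ω = 51 × 10^1.
The second band gives digit 1 of the significand, and 1 is brown.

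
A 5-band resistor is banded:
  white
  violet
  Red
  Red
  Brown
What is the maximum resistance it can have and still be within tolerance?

White → 9 (first significant figure)
Violet → 7 (second significant figure)
Red → 2 (third significant figure)
Red → ×10^2 multiplier
Brown → ±1% tolerance
972 × 100 = 97200 Ω
Maximum = 97200 × (1 + 1/100) = 98172 Ω.

98172 Ω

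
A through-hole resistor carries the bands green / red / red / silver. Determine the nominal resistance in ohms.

5200 Ω

Green → 5 (first significant figure)
Red → 2 (second significant figure)
Red → ×10^2 multiplier
52 × 100 = 5200 Ω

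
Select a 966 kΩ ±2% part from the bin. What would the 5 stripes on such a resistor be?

966000 Ω = 966 × 10^3.
9 → white
6 → blue
6 → blue
Multiplier 10^3 → orange.
±2% tolerance → red.

white, blue, blue, orange, red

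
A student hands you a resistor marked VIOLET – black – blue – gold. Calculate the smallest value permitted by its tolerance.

Violet → 7 (first significant figure)
Black → 0 (second significant figure)
Blue → ×10^6 multiplier
Gold → ±5% tolerance
70 × 1000000 = 70000000 Ω
Smallest = 70000000 × (1 − 5/100) = 66500000 Ω.

66500000 Ω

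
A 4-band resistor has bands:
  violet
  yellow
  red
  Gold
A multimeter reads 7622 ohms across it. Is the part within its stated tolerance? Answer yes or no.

yes

Violet → 7 (first significant figure)
Yellow → 4 (second significant figure)
Red → ×10^2 multiplier
Gold → ±5% tolerance
74 × 100 = 7400 Ω
Allowed range: 7030 Ω to 7770 Ω.
7622 ohms lies inside that range.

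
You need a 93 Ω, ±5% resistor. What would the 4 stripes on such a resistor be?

white, orange, black, gold

93 Ω = 93 × 10^0.
9 → white
3 → orange
Multiplier 10^0 → black.
±5% tolerance → gold.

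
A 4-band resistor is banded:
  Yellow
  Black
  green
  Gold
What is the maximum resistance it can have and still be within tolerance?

4200000 Ω

Yellow → 4 (first significant figure)
Black → 0 (second significant figure)
Green → ×10^5 multiplier
Gold → ±5% tolerance
40 × 100000 = 4000000 Ω
Maximum = 4000000 × (1 + 5/100) = 4200000 Ω.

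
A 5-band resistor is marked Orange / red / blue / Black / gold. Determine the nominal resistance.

Orange → 3 (first significant figure)
Red → 2 (second significant figure)
Blue → 6 (third significant figure)
Black → ×1 multiplier
326 × 1 = 326 Ω

326 Ω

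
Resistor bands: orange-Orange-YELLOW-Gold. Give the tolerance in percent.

The last band, gold, is the tolerance band.
Gold corresponds to ±5%.

±5%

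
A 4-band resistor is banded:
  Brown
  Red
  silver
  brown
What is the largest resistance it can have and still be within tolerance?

Brown → 1 (first significant figure)
Red → 2 (second significant figure)
Silver → ×0.01 multiplier
Brown → ±1% tolerance
12 × 0.01 = 0.12 Ω
Largest = 0.12 × (1 + 1/100) = 0.1212 Ω.

0.1212 Ω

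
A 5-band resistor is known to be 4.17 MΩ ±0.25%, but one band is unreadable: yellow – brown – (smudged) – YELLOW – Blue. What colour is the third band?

violet

4170000 Ω = 417 × 10^4.
The third band gives digit 7 of the significand, and 7 is violet.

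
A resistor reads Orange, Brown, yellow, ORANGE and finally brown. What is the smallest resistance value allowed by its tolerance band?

310860 Ω

Orange → 3 (first significant figure)
Brown → 1 (second significant figure)
Yellow → 4 (third significant figure)
Orange → ×10^3 multiplier
Brown → ±1% tolerance
314 × 1000 = 314000 Ω
Smallest = 314000 × (1 − 1/100) = 310860 Ω.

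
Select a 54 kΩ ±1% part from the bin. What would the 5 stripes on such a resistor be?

54000 Ω = 540 × 10^2.
5 → green
4 → yellow
0 → black
Multiplier 10^2 → red.
±1% tolerance → brown.

green, yellow, black, red, brown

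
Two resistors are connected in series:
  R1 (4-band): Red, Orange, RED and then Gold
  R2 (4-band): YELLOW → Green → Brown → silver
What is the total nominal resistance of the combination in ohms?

2750 Ω

R1: red, orange → 23; red ×10^2 → 2300 Ω.
R2: yellow, green → 45; brown ×10 → 450 Ω.
Series: 2300 + 450 = 2750 Ω.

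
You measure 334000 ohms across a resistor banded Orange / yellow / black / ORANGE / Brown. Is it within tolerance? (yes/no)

no

Orange → 3 (first significant figure)
Yellow → 4 (second significant figure)
Black → 0 (third significant figure)
Orange → ×10^3 multiplier
Brown → ±1% tolerance
340 × 1000 = 340000 Ω
Allowed range: 336600 Ω to 343400 Ω.
334000 ohms lies outside that range.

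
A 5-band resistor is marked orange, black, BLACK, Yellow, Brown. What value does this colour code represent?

3000000 Ω

Orange → 3 (first significant figure)
Black → 0 (second significant figure)
Black → 0 (third significant figure)
Yellow → ×10^4 multiplier
300 × 10000 = 3000000 Ω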